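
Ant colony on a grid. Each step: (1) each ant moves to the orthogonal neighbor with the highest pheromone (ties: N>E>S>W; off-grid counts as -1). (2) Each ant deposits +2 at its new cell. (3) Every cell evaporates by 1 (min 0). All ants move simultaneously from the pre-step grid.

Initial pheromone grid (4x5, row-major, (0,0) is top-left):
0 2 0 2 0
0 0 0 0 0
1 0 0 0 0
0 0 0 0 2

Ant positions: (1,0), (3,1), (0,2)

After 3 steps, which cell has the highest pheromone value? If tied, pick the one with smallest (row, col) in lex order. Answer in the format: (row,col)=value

Answer: (2,0)=4

Derivation:
Step 1: ant0:(1,0)->S->(2,0) | ant1:(3,1)->N->(2,1) | ant2:(0,2)->E->(0,3)
  grid max=3 at (0,3)
Step 2: ant0:(2,0)->E->(2,1) | ant1:(2,1)->W->(2,0) | ant2:(0,3)->E->(0,4)
  grid max=3 at (2,0)
Step 3: ant0:(2,1)->W->(2,0) | ant1:(2,0)->E->(2,1) | ant2:(0,4)->W->(0,3)
  grid max=4 at (2,0)
Final grid:
  0 0 0 3 0
  0 0 0 0 0
  4 3 0 0 0
  0 0 0 0 0
Max pheromone 4 at (2,0)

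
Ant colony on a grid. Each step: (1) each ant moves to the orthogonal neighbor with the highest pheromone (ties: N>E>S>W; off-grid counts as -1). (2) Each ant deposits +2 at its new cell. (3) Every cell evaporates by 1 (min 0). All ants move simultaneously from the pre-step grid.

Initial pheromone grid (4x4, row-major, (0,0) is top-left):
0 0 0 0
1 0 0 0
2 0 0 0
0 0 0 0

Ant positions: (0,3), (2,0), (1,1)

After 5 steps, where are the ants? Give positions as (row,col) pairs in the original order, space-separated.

Step 1: ant0:(0,3)->S->(1,3) | ant1:(2,0)->N->(1,0) | ant2:(1,1)->W->(1,0)
  grid max=4 at (1,0)
Step 2: ant0:(1,3)->N->(0,3) | ant1:(1,0)->S->(2,0) | ant2:(1,0)->S->(2,0)
  grid max=4 at (2,0)
Step 3: ant0:(0,3)->S->(1,3) | ant1:(2,0)->N->(1,0) | ant2:(2,0)->N->(1,0)
  grid max=6 at (1,0)
Step 4: ant0:(1,3)->N->(0,3) | ant1:(1,0)->S->(2,0) | ant2:(1,0)->S->(2,0)
  grid max=6 at (2,0)
Step 5: ant0:(0,3)->S->(1,3) | ant1:(2,0)->N->(1,0) | ant2:(2,0)->N->(1,0)
  grid max=8 at (1,0)

(1,3) (1,0) (1,0)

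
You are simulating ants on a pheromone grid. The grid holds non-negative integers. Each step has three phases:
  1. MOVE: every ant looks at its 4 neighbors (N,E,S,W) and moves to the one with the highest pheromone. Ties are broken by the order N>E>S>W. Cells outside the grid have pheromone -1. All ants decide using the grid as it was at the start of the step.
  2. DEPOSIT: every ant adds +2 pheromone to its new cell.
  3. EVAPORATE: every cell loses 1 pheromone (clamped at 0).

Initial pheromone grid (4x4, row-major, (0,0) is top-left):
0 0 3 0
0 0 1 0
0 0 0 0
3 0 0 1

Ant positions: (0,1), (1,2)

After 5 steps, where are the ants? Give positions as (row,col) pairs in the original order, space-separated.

Step 1: ant0:(0,1)->E->(0,2) | ant1:(1,2)->N->(0,2)
  grid max=6 at (0,2)
Step 2: ant0:(0,2)->E->(0,3) | ant1:(0,2)->E->(0,3)
  grid max=5 at (0,2)
Step 3: ant0:(0,3)->W->(0,2) | ant1:(0,3)->W->(0,2)
  grid max=8 at (0,2)
Step 4: ant0:(0,2)->E->(0,3) | ant1:(0,2)->E->(0,3)
  grid max=7 at (0,2)
Step 5: ant0:(0,3)->W->(0,2) | ant1:(0,3)->W->(0,2)
  grid max=10 at (0,2)

(0,2) (0,2)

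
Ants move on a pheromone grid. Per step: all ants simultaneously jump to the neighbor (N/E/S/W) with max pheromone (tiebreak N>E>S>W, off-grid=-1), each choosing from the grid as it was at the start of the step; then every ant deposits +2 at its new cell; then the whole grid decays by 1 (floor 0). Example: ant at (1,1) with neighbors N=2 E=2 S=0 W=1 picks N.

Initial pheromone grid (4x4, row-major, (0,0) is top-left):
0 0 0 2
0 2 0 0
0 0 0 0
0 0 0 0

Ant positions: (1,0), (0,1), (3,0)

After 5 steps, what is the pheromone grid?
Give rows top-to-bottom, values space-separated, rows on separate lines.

After step 1: ants at (1,1),(1,1),(2,0)
  0 0 0 1
  0 5 0 0
  1 0 0 0
  0 0 0 0
After step 2: ants at (0,1),(0,1),(1,0)
  0 3 0 0
  1 4 0 0
  0 0 0 0
  0 0 0 0
After step 3: ants at (1,1),(1,1),(1,1)
  0 2 0 0
  0 9 0 0
  0 0 0 0
  0 0 0 0
After step 4: ants at (0,1),(0,1),(0,1)
  0 7 0 0
  0 8 0 0
  0 0 0 0
  0 0 0 0
After step 5: ants at (1,1),(1,1),(1,1)
  0 6 0 0
  0 13 0 0
  0 0 0 0
  0 0 0 0

0 6 0 0
0 13 0 0
0 0 0 0
0 0 0 0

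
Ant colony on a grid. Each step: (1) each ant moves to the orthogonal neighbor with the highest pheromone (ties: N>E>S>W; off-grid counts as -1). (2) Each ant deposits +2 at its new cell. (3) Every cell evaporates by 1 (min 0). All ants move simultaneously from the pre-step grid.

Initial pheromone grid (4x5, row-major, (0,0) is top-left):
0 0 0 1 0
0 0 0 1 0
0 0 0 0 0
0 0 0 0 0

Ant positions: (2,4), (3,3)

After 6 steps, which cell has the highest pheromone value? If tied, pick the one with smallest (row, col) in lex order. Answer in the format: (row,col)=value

Answer: (0,4)=5

Derivation:
Step 1: ant0:(2,4)->N->(1,4) | ant1:(3,3)->N->(2,3)
  grid max=1 at (1,4)
Step 2: ant0:(1,4)->N->(0,4) | ant1:(2,3)->N->(1,3)
  grid max=1 at (0,4)
Step 3: ant0:(0,4)->S->(1,4) | ant1:(1,3)->N->(0,3)
  grid max=1 at (0,3)
Step 4: ant0:(1,4)->N->(0,4) | ant1:(0,3)->E->(0,4)
  grid max=3 at (0,4)
Step 5: ant0:(0,4)->S->(1,4) | ant1:(0,4)->S->(1,4)
  grid max=3 at (1,4)
Step 6: ant0:(1,4)->N->(0,4) | ant1:(1,4)->N->(0,4)
  grid max=5 at (0,4)
Final grid:
  0 0 0 0 5
  0 0 0 0 2
  0 0 0 0 0
  0 0 0 0 0
Max pheromone 5 at (0,4)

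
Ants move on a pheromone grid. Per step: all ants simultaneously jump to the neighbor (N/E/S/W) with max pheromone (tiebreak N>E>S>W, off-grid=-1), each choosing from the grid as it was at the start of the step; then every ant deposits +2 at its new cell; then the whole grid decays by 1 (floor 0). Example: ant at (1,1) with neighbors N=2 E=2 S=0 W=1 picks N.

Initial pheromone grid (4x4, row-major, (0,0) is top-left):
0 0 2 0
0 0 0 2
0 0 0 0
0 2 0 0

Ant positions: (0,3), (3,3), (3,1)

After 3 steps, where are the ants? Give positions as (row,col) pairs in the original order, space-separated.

Step 1: ant0:(0,3)->S->(1,3) | ant1:(3,3)->N->(2,3) | ant2:(3,1)->N->(2,1)
  grid max=3 at (1,3)
Step 2: ant0:(1,3)->S->(2,3) | ant1:(2,3)->N->(1,3) | ant2:(2,1)->S->(3,1)
  grid max=4 at (1,3)
Step 3: ant0:(2,3)->N->(1,3) | ant1:(1,3)->S->(2,3) | ant2:(3,1)->N->(2,1)
  grid max=5 at (1,3)

(1,3) (2,3) (2,1)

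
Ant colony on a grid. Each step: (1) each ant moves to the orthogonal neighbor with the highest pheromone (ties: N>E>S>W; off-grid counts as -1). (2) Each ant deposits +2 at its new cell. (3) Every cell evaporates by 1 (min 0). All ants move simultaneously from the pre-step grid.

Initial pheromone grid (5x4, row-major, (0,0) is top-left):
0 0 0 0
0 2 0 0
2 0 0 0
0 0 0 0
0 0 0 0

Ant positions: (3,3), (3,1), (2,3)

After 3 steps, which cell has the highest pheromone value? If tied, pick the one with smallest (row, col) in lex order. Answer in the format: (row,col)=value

Answer: (1,3)=3

Derivation:
Step 1: ant0:(3,3)->N->(2,3) | ant1:(3,1)->N->(2,1) | ant2:(2,3)->N->(1,3)
  grid max=1 at (1,1)
Step 2: ant0:(2,3)->N->(1,3) | ant1:(2,1)->N->(1,1) | ant2:(1,3)->S->(2,3)
  grid max=2 at (1,1)
Step 3: ant0:(1,3)->S->(2,3) | ant1:(1,1)->N->(0,1) | ant2:(2,3)->N->(1,3)
  grid max=3 at (1,3)
Final grid:
  0 1 0 0
  0 1 0 3
  0 0 0 3
  0 0 0 0
  0 0 0 0
Max pheromone 3 at (1,3)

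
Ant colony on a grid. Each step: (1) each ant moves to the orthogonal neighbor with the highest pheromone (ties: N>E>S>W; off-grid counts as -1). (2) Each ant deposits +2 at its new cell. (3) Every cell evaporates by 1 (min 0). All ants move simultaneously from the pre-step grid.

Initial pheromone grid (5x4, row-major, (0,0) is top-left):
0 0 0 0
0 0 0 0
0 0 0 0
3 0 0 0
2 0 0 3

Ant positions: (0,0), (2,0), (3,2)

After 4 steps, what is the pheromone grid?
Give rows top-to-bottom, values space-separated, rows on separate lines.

After step 1: ants at (0,1),(3,0),(2,2)
  0 1 0 0
  0 0 0 0
  0 0 1 0
  4 0 0 0
  1 0 0 2
After step 2: ants at (0,2),(4,0),(1,2)
  0 0 1 0
  0 0 1 0
  0 0 0 0
  3 0 0 0
  2 0 0 1
After step 3: ants at (1,2),(3,0),(0,2)
  0 0 2 0
  0 0 2 0
  0 0 0 0
  4 0 0 0
  1 0 0 0
After step 4: ants at (0,2),(4,0),(1,2)
  0 0 3 0
  0 0 3 0
  0 0 0 0
  3 0 0 0
  2 0 0 0

0 0 3 0
0 0 3 0
0 0 0 0
3 0 0 0
2 0 0 0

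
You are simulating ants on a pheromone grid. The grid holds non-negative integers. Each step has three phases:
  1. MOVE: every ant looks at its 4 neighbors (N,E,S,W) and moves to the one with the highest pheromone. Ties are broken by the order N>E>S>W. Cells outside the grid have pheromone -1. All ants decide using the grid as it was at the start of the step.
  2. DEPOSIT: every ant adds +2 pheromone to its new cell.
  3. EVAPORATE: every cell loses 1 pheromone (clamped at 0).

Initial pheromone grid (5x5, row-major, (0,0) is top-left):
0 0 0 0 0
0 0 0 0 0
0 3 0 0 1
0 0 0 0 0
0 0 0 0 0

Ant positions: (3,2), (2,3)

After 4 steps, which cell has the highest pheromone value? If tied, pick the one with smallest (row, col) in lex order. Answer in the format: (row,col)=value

Answer: (2,1)=3

Derivation:
Step 1: ant0:(3,2)->N->(2,2) | ant1:(2,3)->E->(2,4)
  grid max=2 at (2,1)
Step 2: ant0:(2,2)->W->(2,1) | ant1:(2,4)->N->(1,4)
  grid max=3 at (2,1)
Step 3: ant0:(2,1)->N->(1,1) | ant1:(1,4)->S->(2,4)
  grid max=2 at (2,1)
Step 4: ant0:(1,1)->S->(2,1) | ant1:(2,4)->N->(1,4)
  grid max=3 at (2,1)
Final grid:
  0 0 0 0 0
  0 0 0 0 1
  0 3 0 0 1
  0 0 0 0 0
  0 0 0 0 0
Max pheromone 3 at (2,1)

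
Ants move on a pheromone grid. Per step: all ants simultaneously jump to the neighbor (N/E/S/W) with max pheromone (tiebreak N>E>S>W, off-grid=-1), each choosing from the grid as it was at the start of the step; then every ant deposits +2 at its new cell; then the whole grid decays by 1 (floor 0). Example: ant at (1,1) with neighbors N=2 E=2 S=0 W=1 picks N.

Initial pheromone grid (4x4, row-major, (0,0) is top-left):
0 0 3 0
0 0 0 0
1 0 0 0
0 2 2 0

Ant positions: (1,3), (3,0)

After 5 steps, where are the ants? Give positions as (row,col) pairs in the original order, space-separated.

Step 1: ant0:(1,3)->N->(0,3) | ant1:(3,0)->E->(3,1)
  grid max=3 at (3,1)
Step 2: ant0:(0,3)->W->(0,2) | ant1:(3,1)->E->(3,2)
  grid max=3 at (0,2)
Step 3: ant0:(0,2)->E->(0,3) | ant1:(3,2)->W->(3,1)
  grid max=3 at (3,1)
Step 4: ant0:(0,3)->W->(0,2) | ant1:(3,1)->E->(3,2)
  grid max=3 at (0,2)
Step 5: ant0:(0,2)->E->(0,3) | ant1:(3,2)->W->(3,1)
  grid max=3 at (3,1)

(0,3) (3,1)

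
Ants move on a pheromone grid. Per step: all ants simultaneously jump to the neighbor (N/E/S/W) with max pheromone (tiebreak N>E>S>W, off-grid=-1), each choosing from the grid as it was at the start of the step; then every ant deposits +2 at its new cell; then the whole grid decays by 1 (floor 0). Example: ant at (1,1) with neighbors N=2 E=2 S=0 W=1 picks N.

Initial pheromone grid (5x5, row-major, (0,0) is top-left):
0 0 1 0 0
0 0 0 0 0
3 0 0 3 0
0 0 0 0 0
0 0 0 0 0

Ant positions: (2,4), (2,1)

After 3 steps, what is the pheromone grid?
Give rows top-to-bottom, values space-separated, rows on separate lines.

After step 1: ants at (2,3),(2,0)
  0 0 0 0 0
  0 0 0 0 0
  4 0 0 4 0
  0 0 0 0 0
  0 0 0 0 0
After step 2: ants at (1,3),(1,0)
  0 0 0 0 0
  1 0 0 1 0
  3 0 0 3 0
  0 0 0 0 0
  0 0 0 0 0
After step 3: ants at (2,3),(2,0)
  0 0 0 0 0
  0 0 0 0 0
  4 0 0 4 0
  0 0 0 0 0
  0 0 0 0 0

0 0 0 0 0
0 0 0 0 0
4 0 0 4 0
0 0 0 0 0
0 0 0 0 0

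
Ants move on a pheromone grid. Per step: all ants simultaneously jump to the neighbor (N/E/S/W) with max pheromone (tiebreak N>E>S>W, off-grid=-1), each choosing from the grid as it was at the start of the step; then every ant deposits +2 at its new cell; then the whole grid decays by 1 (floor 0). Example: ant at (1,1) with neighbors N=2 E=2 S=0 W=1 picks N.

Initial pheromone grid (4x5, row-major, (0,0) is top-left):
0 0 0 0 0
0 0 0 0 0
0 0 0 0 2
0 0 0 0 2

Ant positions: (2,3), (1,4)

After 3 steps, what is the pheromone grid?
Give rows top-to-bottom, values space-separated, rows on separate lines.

After step 1: ants at (2,4),(2,4)
  0 0 0 0 0
  0 0 0 0 0
  0 0 0 0 5
  0 0 0 0 1
After step 2: ants at (3,4),(3,4)
  0 0 0 0 0
  0 0 0 0 0
  0 0 0 0 4
  0 0 0 0 4
After step 3: ants at (2,4),(2,4)
  0 0 0 0 0
  0 0 0 0 0
  0 0 0 0 7
  0 0 0 0 3

0 0 0 0 0
0 0 0 0 0
0 0 0 0 7
0 0 0 0 3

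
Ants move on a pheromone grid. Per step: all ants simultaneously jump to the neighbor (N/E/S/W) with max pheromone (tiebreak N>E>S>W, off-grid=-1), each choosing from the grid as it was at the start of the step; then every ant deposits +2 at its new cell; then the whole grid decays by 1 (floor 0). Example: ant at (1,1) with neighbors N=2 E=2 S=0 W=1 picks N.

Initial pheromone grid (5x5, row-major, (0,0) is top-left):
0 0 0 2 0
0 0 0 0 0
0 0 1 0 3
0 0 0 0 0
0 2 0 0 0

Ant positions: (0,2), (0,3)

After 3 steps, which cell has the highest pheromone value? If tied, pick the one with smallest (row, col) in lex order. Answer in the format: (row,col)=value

Step 1: ant0:(0,2)->E->(0,3) | ant1:(0,3)->E->(0,4)
  grid max=3 at (0,3)
Step 2: ant0:(0,3)->E->(0,4) | ant1:(0,4)->W->(0,3)
  grid max=4 at (0,3)
Step 3: ant0:(0,4)->W->(0,3) | ant1:(0,3)->E->(0,4)
  grid max=5 at (0,3)
Final grid:
  0 0 0 5 3
  0 0 0 0 0
  0 0 0 0 0
  0 0 0 0 0
  0 0 0 0 0
Max pheromone 5 at (0,3)

Answer: (0,3)=5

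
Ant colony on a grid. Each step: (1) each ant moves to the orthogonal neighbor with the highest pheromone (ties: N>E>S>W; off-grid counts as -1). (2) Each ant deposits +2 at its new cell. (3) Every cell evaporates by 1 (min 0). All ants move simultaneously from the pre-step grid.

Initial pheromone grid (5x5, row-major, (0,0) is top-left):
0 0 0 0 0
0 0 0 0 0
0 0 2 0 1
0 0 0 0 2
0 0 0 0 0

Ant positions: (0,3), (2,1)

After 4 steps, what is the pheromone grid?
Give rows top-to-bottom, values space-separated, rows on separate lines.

After step 1: ants at (0,4),(2,2)
  0 0 0 0 1
  0 0 0 0 0
  0 0 3 0 0
  0 0 0 0 1
  0 0 0 0 0
After step 2: ants at (1,4),(1,2)
  0 0 0 0 0
  0 0 1 0 1
  0 0 2 0 0
  0 0 0 0 0
  0 0 0 0 0
After step 3: ants at (0,4),(2,2)
  0 0 0 0 1
  0 0 0 0 0
  0 0 3 0 0
  0 0 0 0 0
  0 0 0 0 0
After step 4: ants at (1,4),(1,2)
  0 0 0 0 0
  0 0 1 0 1
  0 0 2 0 0
  0 0 0 0 0
  0 0 0 0 0

0 0 0 0 0
0 0 1 0 1
0 0 2 0 0
0 0 0 0 0
0 0 0 0 0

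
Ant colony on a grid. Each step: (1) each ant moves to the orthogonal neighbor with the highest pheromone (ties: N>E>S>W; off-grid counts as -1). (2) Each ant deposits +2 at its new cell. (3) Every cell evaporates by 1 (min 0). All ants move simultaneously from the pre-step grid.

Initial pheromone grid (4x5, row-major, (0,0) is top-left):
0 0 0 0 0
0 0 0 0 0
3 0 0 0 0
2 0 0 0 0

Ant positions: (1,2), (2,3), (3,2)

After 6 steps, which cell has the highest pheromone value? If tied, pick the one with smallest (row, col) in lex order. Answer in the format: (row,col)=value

Answer: (0,3)=11

Derivation:
Step 1: ant0:(1,2)->N->(0,2) | ant1:(2,3)->N->(1,3) | ant2:(3,2)->N->(2,2)
  grid max=2 at (2,0)
Step 2: ant0:(0,2)->E->(0,3) | ant1:(1,3)->N->(0,3) | ant2:(2,2)->N->(1,2)
  grid max=3 at (0,3)
Step 3: ant0:(0,3)->E->(0,4) | ant1:(0,3)->E->(0,4) | ant2:(1,2)->N->(0,2)
  grid max=3 at (0,4)
Step 4: ant0:(0,4)->W->(0,3) | ant1:(0,4)->W->(0,3) | ant2:(0,2)->E->(0,3)
  grid max=7 at (0,3)
Step 5: ant0:(0,3)->E->(0,4) | ant1:(0,3)->E->(0,4) | ant2:(0,3)->E->(0,4)
  grid max=7 at (0,4)
Step 6: ant0:(0,4)->W->(0,3) | ant1:(0,4)->W->(0,3) | ant2:(0,4)->W->(0,3)
  grid max=11 at (0,3)
Final grid:
  0 0 0 11 6
  0 0 0 0 0
  0 0 0 0 0
  0 0 0 0 0
Max pheromone 11 at (0,3)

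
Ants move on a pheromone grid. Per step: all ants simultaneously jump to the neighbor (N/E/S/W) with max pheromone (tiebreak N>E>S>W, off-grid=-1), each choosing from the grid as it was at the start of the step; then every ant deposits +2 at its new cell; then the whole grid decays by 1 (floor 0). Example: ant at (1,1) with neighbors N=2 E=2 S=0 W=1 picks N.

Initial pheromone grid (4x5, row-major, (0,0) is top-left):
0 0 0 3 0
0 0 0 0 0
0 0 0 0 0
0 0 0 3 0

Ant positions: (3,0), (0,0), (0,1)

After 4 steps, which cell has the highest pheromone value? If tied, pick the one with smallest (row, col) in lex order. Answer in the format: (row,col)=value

Answer: (0,3)=5

Derivation:
Step 1: ant0:(3,0)->N->(2,0) | ant1:(0,0)->E->(0,1) | ant2:(0,1)->E->(0,2)
  grid max=2 at (0,3)
Step 2: ant0:(2,0)->N->(1,0) | ant1:(0,1)->E->(0,2) | ant2:(0,2)->E->(0,3)
  grid max=3 at (0,3)
Step 3: ant0:(1,0)->N->(0,0) | ant1:(0,2)->E->(0,3) | ant2:(0,3)->W->(0,2)
  grid max=4 at (0,3)
Step 4: ant0:(0,0)->E->(0,1) | ant1:(0,3)->W->(0,2) | ant2:(0,2)->E->(0,3)
  grid max=5 at (0,3)
Final grid:
  0 1 4 5 0
  0 0 0 0 0
  0 0 0 0 0
  0 0 0 0 0
Max pheromone 5 at (0,3)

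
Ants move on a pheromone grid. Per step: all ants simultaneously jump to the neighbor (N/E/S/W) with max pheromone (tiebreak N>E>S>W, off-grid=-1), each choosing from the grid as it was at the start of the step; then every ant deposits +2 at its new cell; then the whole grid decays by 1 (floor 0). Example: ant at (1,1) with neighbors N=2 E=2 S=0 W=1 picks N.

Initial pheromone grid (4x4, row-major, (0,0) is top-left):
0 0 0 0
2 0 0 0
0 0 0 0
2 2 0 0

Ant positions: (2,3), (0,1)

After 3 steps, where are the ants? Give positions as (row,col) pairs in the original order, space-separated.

Step 1: ant0:(2,3)->N->(1,3) | ant1:(0,1)->E->(0,2)
  grid max=1 at (0,2)
Step 2: ant0:(1,3)->N->(0,3) | ant1:(0,2)->E->(0,3)
  grid max=3 at (0,3)
Step 3: ant0:(0,3)->S->(1,3) | ant1:(0,3)->S->(1,3)
  grid max=3 at (1,3)

(1,3) (1,3)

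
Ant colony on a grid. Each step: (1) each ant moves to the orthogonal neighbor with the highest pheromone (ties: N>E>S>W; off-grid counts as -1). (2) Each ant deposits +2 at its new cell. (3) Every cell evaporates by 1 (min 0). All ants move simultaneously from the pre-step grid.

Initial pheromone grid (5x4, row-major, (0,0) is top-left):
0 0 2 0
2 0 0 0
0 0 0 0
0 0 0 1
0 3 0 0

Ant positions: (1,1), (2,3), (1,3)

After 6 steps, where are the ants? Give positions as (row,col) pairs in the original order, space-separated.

Step 1: ant0:(1,1)->W->(1,0) | ant1:(2,3)->S->(3,3) | ant2:(1,3)->N->(0,3)
  grid max=3 at (1,0)
Step 2: ant0:(1,0)->N->(0,0) | ant1:(3,3)->N->(2,3) | ant2:(0,3)->W->(0,2)
  grid max=2 at (0,2)
Step 3: ant0:(0,0)->S->(1,0) | ant1:(2,3)->S->(3,3) | ant2:(0,2)->E->(0,3)
  grid max=3 at (1,0)
Step 4: ant0:(1,0)->N->(0,0) | ant1:(3,3)->N->(2,3) | ant2:(0,3)->W->(0,2)
  grid max=2 at (0,2)
Step 5: ant0:(0,0)->S->(1,0) | ant1:(2,3)->S->(3,3) | ant2:(0,2)->E->(0,3)
  grid max=3 at (1,0)
Step 6: ant0:(1,0)->N->(0,0) | ant1:(3,3)->N->(2,3) | ant2:(0,3)->W->(0,2)
  grid max=2 at (0,2)

(0,0) (2,3) (0,2)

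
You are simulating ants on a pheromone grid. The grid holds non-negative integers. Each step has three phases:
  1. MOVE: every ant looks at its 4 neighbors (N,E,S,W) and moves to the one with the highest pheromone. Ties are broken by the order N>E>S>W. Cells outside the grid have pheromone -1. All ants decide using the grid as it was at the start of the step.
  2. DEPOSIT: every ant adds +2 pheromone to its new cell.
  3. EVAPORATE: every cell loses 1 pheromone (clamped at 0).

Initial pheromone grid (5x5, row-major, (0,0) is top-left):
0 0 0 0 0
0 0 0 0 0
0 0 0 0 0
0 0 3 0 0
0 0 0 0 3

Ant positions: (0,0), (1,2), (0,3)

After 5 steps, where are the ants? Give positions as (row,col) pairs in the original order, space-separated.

Step 1: ant0:(0,0)->E->(0,1) | ant1:(1,2)->N->(0,2) | ant2:(0,3)->E->(0,4)
  grid max=2 at (3,2)
Step 2: ant0:(0,1)->E->(0,2) | ant1:(0,2)->W->(0,1) | ant2:(0,4)->S->(1,4)
  grid max=2 at (0,1)
Step 3: ant0:(0,2)->W->(0,1) | ant1:(0,1)->E->(0,2) | ant2:(1,4)->N->(0,4)
  grid max=3 at (0,1)
Step 4: ant0:(0,1)->E->(0,2) | ant1:(0,2)->W->(0,1) | ant2:(0,4)->S->(1,4)
  grid max=4 at (0,1)
Step 5: ant0:(0,2)->W->(0,1) | ant1:(0,1)->E->(0,2) | ant2:(1,4)->N->(0,4)
  grid max=5 at (0,1)

(0,1) (0,2) (0,4)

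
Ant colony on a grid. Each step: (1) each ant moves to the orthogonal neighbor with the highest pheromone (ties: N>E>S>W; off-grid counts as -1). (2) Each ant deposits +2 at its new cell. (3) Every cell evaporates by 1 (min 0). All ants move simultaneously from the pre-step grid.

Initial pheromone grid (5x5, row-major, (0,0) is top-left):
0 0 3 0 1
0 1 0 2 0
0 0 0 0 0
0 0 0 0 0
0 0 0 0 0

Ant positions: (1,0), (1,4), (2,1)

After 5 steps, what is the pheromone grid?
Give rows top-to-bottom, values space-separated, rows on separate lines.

After step 1: ants at (1,1),(1,3),(1,1)
  0 0 2 0 0
  0 4 0 3 0
  0 0 0 0 0
  0 0 0 0 0
  0 0 0 0 0
After step 2: ants at (0,1),(0,3),(0,1)
  0 3 1 1 0
  0 3 0 2 0
  0 0 0 0 0
  0 0 0 0 0
  0 0 0 0 0
After step 3: ants at (1,1),(1,3),(1,1)
  0 2 0 0 0
  0 6 0 3 0
  0 0 0 0 0
  0 0 0 0 0
  0 0 0 0 0
After step 4: ants at (0,1),(0,3),(0,1)
  0 5 0 1 0
  0 5 0 2 0
  0 0 0 0 0
  0 0 0 0 0
  0 0 0 0 0
After step 5: ants at (1,1),(1,3),(1,1)
  0 4 0 0 0
  0 8 0 3 0
  0 0 0 0 0
  0 0 0 0 0
  0 0 0 0 0

0 4 0 0 0
0 8 0 3 0
0 0 0 0 0
0 0 0 0 0
0 0 0 0 0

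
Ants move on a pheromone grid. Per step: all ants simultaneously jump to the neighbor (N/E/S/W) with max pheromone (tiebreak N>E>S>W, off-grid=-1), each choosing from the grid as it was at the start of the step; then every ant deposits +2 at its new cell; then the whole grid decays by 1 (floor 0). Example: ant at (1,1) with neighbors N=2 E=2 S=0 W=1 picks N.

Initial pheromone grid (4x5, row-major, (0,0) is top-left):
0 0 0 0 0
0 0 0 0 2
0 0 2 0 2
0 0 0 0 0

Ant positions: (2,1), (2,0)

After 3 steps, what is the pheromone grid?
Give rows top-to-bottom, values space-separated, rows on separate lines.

After step 1: ants at (2,2),(1,0)
  0 0 0 0 0
  1 0 0 0 1
  0 0 3 0 1
  0 0 0 0 0
After step 2: ants at (1,2),(0,0)
  1 0 0 0 0
  0 0 1 0 0
  0 0 2 0 0
  0 0 0 0 0
After step 3: ants at (2,2),(0,1)
  0 1 0 0 0
  0 0 0 0 0
  0 0 3 0 0
  0 0 0 0 0

0 1 0 0 0
0 0 0 0 0
0 0 3 0 0
0 0 0 0 0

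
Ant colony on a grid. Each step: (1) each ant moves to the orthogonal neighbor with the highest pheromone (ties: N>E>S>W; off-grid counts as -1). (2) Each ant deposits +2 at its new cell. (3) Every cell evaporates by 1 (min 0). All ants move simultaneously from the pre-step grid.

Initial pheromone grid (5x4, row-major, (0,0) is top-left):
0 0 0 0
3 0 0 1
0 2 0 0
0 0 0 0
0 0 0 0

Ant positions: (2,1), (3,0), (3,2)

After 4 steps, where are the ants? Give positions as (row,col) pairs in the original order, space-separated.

Step 1: ant0:(2,1)->N->(1,1) | ant1:(3,0)->N->(2,0) | ant2:(3,2)->N->(2,2)
  grid max=2 at (1,0)
Step 2: ant0:(1,1)->W->(1,0) | ant1:(2,0)->N->(1,0) | ant2:(2,2)->W->(2,1)
  grid max=5 at (1,0)
Step 3: ant0:(1,0)->N->(0,0) | ant1:(1,0)->N->(0,0) | ant2:(2,1)->N->(1,1)
  grid max=4 at (1,0)
Step 4: ant0:(0,0)->S->(1,0) | ant1:(0,0)->S->(1,0) | ant2:(1,1)->W->(1,0)
  grid max=9 at (1,0)

(1,0) (1,0) (1,0)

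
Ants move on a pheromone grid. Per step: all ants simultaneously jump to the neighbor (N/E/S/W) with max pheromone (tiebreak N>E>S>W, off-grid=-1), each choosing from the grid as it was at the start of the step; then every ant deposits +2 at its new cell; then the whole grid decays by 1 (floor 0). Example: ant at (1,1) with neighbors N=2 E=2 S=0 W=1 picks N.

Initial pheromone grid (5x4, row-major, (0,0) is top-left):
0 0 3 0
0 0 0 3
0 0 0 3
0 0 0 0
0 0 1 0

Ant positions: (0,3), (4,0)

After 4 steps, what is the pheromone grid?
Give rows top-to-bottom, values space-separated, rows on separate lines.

After step 1: ants at (1,3),(3,0)
  0 0 2 0
  0 0 0 4
  0 0 0 2
  1 0 0 0
  0 0 0 0
After step 2: ants at (2,3),(2,0)
  0 0 1 0
  0 0 0 3
  1 0 0 3
  0 0 0 0
  0 0 0 0
After step 3: ants at (1,3),(1,0)
  0 0 0 0
  1 0 0 4
  0 0 0 2
  0 0 0 0
  0 0 0 0
After step 4: ants at (2,3),(0,0)
  1 0 0 0
  0 0 0 3
  0 0 0 3
  0 0 0 0
  0 0 0 0

1 0 0 0
0 0 0 3
0 0 0 3
0 0 0 0
0 0 0 0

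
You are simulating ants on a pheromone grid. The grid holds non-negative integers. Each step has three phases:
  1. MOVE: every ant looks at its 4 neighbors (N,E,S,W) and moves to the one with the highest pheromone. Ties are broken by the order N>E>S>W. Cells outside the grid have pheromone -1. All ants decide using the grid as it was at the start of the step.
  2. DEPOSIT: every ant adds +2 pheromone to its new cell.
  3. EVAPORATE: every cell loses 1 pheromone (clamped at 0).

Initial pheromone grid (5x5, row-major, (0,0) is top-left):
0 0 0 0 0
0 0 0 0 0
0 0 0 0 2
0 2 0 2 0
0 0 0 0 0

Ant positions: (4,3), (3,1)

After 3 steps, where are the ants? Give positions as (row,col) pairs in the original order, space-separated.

Step 1: ant0:(4,3)->N->(3,3) | ant1:(3,1)->N->(2,1)
  grid max=3 at (3,3)
Step 2: ant0:(3,3)->N->(2,3) | ant1:(2,1)->S->(3,1)
  grid max=2 at (3,1)
Step 3: ant0:(2,3)->S->(3,3) | ant1:(3,1)->N->(2,1)
  grid max=3 at (3,3)

(3,3) (2,1)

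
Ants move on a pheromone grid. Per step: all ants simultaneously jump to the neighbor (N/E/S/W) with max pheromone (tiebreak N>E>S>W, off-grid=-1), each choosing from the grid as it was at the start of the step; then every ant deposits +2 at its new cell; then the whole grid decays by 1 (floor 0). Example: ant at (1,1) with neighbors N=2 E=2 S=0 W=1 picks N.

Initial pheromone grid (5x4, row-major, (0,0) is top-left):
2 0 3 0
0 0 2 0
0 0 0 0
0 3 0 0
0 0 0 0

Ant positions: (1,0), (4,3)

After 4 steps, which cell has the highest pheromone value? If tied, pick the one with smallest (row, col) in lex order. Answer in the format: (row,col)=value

Step 1: ant0:(1,0)->N->(0,0) | ant1:(4,3)->N->(3,3)
  grid max=3 at (0,0)
Step 2: ant0:(0,0)->E->(0,1) | ant1:(3,3)->N->(2,3)
  grid max=2 at (0,0)
Step 3: ant0:(0,1)->W->(0,0) | ant1:(2,3)->N->(1,3)
  grid max=3 at (0,0)
Step 4: ant0:(0,0)->E->(0,1) | ant1:(1,3)->N->(0,3)
  grid max=2 at (0,0)
Final grid:
  2 1 0 1
  0 0 0 0
  0 0 0 0
  0 0 0 0
  0 0 0 0
Max pheromone 2 at (0,0)

Answer: (0,0)=2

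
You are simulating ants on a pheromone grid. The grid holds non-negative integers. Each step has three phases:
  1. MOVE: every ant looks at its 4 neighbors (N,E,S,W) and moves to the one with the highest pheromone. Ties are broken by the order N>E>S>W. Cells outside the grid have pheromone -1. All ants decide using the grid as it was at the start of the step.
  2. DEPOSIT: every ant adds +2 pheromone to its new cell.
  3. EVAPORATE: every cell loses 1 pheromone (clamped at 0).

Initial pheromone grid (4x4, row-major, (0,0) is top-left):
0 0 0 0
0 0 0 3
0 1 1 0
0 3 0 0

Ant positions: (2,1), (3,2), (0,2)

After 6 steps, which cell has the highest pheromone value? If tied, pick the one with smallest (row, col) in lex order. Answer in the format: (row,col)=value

Step 1: ant0:(2,1)->S->(3,1) | ant1:(3,2)->W->(3,1) | ant2:(0,2)->E->(0,3)
  grid max=6 at (3,1)
Step 2: ant0:(3,1)->N->(2,1) | ant1:(3,1)->N->(2,1) | ant2:(0,3)->S->(1,3)
  grid max=5 at (3,1)
Step 3: ant0:(2,1)->S->(3,1) | ant1:(2,1)->S->(3,1) | ant2:(1,3)->N->(0,3)
  grid max=8 at (3,1)
Step 4: ant0:(3,1)->N->(2,1) | ant1:(3,1)->N->(2,1) | ant2:(0,3)->S->(1,3)
  grid max=7 at (3,1)
Step 5: ant0:(2,1)->S->(3,1) | ant1:(2,1)->S->(3,1) | ant2:(1,3)->N->(0,3)
  grid max=10 at (3,1)
Step 6: ant0:(3,1)->N->(2,1) | ant1:(3,1)->N->(2,1) | ant2:(0,3)->S->(1,3)
  grid max=9 at (3,1)
Final grid:
  0 0 0 0
  0 0 0 3
  0 7 0 0
  0 9 0 0
Max pheromone 9 at (3,1)

Answer: (3,1)=9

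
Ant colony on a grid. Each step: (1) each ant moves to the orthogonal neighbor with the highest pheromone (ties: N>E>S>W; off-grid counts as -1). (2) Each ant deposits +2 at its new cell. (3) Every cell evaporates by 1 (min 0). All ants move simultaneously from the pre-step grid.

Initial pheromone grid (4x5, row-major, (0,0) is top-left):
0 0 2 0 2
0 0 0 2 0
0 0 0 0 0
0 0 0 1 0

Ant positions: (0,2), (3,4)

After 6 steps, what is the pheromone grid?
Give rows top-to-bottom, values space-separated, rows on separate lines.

After step 1: ants at (0,3),(3,3)
  0 0 1 1 1
  0 0 0 1 0
  0 0 0 0 0
  0 0 0 2 0
After step 2: ants at (0,4),(2,3)
  0 0 0 0 2
  0 0 0 0 0
  0 0 0 1 0
  0 0 0 1 0
After step 3: ants at (1,4),(3,3)
  0 0 0 0 1
  0 0 0 0 1
  0 0 0 0 0
  0 0 0 2 0
After step 4: ants at (0,4),(2,3)
  0 0 0 0 2
  0 0 0 0 0
  0 0 0 1 0
  0 0 0 1 0
After step 5: ants at (1,4),(3,3)
  0 0 0 0 1
  0 0 0 0 1
  0 0 0 0 0
  0 0 0 2 0
After step 6: ants at (0,4),(2,3)
  0 0 0 0 2
  0 0 0 0 0
  0 0 0 1 0
  0 0 0 1 0

0 0 0 0 2
0 0 0 0 0
0 0 0 1 0
0 0 0 1 0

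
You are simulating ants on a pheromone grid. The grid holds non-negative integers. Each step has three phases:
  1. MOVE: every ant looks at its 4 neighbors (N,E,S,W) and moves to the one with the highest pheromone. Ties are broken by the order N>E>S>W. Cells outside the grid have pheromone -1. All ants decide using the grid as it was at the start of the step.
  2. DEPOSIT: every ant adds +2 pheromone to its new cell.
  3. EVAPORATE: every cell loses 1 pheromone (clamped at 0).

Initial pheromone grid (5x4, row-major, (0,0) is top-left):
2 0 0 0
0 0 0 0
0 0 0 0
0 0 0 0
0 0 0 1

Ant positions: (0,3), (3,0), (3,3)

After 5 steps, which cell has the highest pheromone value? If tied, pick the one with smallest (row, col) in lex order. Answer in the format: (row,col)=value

Answer: (4,3)=2

Derivation:
Step 1: ant0:(0,3)->S->(1,3) | ant1:(3,0)->N->(2,0) | ant2:(3,3)->S->(4,3)
  grid max=2 at (4,3)
Step 2: ant0:(1,3)->N->(0,3) | ant1:(2,0)->N->(1,0) | ant2:(4,3)->N->(3,3)
  grid max=1 at (0,3)
Step 3: ant0:(0,3)->S->(1,3) | ant1:(1,0)->N->(0,0) | ant2:(3,3)->S->(4,3)
  grid max=2 at (4,3)
Step 4: ant0:(1,3)->N->(0,3) | ant1:(0,0)->E->(0,1) | ant2:(4,3)->N->(3,3)
  grid max=1 at (0,1)
Step 5: ant0:(0,3)->S->(1,3) | ant1:(0,1)->E->(0,2) | ant2:(3,3)->S->(4,3)
  grid max=2 at (4,3)
Final grid:
  0 0 1 0
  0 0 0 1
  0 0 0 0
  0 0 0 0
  0 0 0 2
Max pheromone 2 at (4,3)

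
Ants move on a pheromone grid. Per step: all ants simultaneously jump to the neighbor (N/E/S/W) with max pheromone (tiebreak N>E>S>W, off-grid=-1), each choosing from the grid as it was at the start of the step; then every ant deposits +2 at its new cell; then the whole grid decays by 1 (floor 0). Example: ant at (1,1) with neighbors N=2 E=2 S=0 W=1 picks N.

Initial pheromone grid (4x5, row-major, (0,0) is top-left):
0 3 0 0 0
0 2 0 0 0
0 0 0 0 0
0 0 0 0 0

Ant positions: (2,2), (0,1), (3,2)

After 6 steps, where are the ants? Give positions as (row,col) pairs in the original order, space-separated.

Step 1: ant0:(2,2)->N->(1,2) | ant1:(0,1)->S->(1,1) | ant2:(3,2)->N->(2,2)
  grid max=3 at (1,1)
Step 2: ant0:(1,2)->W->(1,1) | ant1:(1,1)->N->(0,1) | ant2:(2,2)->N->(1,2)
  grid max=4 at (1,1)
Step 3: ant0:(1,1)->N->(0,1) | ant1:(0,1)->S->(1,1) | ant2:(1,2)->W->(1,1)
  grid max=7 at (1,1)
Step 4: ant0:(0,1)->S->(1,1) | ant1:(1,1)->N->(0,1) | ant2:(1,1)->N->(0,1)
  grid max=8 at (1,1)
Step 5: ant0:(1,1)->N->(0,1) | ant1:(0,1)->S->(1,1) | ant2:(0,1)->S->(1,1)
  grid max=11 at (1,1)
Step 6: ant0:(0,1)->S->(1,1) | ant1:(1,1)->N->(0,1) | ant2:(1,1)->N->(0,1)
  grid max=12 at (1,1)

(1,1) (0,1) (0,1)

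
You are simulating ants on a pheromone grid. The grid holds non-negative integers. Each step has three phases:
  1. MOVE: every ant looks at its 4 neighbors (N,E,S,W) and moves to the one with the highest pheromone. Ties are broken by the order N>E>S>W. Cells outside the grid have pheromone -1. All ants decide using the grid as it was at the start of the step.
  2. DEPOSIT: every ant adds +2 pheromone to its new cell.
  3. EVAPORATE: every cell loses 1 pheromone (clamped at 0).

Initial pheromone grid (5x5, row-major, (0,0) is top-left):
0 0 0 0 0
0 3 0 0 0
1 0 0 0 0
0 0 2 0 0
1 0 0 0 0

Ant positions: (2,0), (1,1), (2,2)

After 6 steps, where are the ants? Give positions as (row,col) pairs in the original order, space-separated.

Step 1: ant0:(2,0)->N->(1,0) | ant1:(1,1)->N->(0,1) | ant2:(2,2)->S->(3,2)
  grid max=3 at (3,2)
Step 2: ant0:(1,0)->E->(1,1) | ant1:(0,1)->S->(1,1) | ant2:(3,2)->N->(2,2)
  grid max=5 at (1,1)
Step 3: ant0:(1,1)->N->(0,1) | ant1:(1,1)->N->(0,1) | ant2:(2,2)->S->(3,2)
  grid max=4 at (1,1)
Step 4: ant0:(0,1)->S->(1,1) | ant1:(0,1)->S->(1,1) | ant2:(3,2)->N->(2,2)
  grid max=7 at (1,1)
Step 5: ant0:(1,1)->N->(0,1) | ant1:(1,1)->N->(0,1) | ant2:(2,2)->S->(3,2)
  grid max=6 at (1,1)
Step 6: ant0:(0,1)->S->(1,1) | ant1:(0,1)->S->(1,1) | ant2:(3,2)->N->(2,2)
  grid max=9 at (1,1)

(1,1) (1,1) (2,2)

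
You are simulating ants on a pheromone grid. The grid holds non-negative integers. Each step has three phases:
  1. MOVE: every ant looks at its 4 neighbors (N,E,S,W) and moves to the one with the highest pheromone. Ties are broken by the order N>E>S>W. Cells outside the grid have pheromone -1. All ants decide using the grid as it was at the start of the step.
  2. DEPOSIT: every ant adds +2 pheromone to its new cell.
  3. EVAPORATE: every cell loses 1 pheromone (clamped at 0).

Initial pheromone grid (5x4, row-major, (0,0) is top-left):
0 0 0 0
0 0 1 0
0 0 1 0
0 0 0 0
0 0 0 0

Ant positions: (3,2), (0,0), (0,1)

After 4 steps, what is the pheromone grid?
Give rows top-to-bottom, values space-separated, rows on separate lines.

After step 1: ants at (2,2),(0,1),(0,2)
  0 1 1 0
  0 0 0 0
  0 0 2 0
  0 0 0 0
  0 0 0 0
After step 2: ants at (1,2),(0,2),(0,1)
  0 2 2 0
  0 0 1 0
  0 0 1 0
  0 0 0 0
  0 0 0 0
After step 3: ants at (0,2),(0,1),(0,2)
  0 3 5 0
  0 0 0 0
  0 0 0 0
  0 0 0 0
  0 0 0 0
After step 4: ants at (0,1),(0,2),(0,1)
  0 6 6 0
  0 0 0 0
  0 0 0 0
  0 0 0 0
  0 0 0 0

0 6 6 0
0 0 0 0
0 0 0 0
0 0 0 0
0 0 0 0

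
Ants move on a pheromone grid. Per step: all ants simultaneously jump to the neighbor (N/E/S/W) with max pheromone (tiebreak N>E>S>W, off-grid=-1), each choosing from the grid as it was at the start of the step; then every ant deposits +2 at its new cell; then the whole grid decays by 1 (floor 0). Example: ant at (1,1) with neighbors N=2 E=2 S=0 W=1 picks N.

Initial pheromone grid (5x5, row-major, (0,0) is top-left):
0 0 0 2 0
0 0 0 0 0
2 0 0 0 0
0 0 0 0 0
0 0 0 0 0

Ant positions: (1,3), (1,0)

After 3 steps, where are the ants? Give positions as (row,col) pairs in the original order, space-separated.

Step 1: ant0:(1,3)->N->(0,3) | ant1:(1,0)->S->(2,0)
  grid max=3 at (0,3)
Step 2: ant0:(0,3)->E->(0,4) | ant1:(2,0)->N->(1,0)
  grid max=2 at (0,3)
Step 3: ant0:(0,4)->W->(0,3) | ant1:(1,0)->S->(2,0)
  grid max=3 at (0,3)

(0,3) (2,0)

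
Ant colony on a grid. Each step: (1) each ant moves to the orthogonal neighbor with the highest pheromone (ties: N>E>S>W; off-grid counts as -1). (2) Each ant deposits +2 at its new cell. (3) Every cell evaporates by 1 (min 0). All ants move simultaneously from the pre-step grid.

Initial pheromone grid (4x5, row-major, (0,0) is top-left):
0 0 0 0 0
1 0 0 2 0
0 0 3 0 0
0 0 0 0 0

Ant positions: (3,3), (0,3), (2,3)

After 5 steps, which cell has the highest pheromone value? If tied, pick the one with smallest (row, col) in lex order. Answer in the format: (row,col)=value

Step 1: ant0:(3,3)->N->(2,3) | ant1:(0,3)->S->(1,3) | ant2:(2,3)->W->(2,2)
  grid max=4 at (2,2)
Step 2: ant0:(2,3)->W->(2,2) | ant1:(1,3)->S->(2,3) | ant2:(2,2)->E->(2,3)
  grid max=5 at (2,2)
Step 3: ant0:(2,2)->E->(2,3) | ant1:(2,3)->W->(2,2) | ant2:(2,3)->W->(2,2)
  grid max=8 at (2,2)
Step 4: ant0:(2,3)->W->(2,2) | ant1:(2,2)->E->(2,3) | ant2:(2,2)->E->(2,3)
  grid max=9 at (2,2)
Step 5: ant0:(2,2)->E->(2,3) | ant1:(2,3)->W->(2,2) | ant2:(2,3)->W->(2,2)
  grid max=12 at (2,2)
Final grid:
  0 0 0 0 0
  0 0 0 0 0
  0 0 12 9 0
  0 0 0 0 0
Max pheromone 12 at (2,2)

Answer: (2,2)=12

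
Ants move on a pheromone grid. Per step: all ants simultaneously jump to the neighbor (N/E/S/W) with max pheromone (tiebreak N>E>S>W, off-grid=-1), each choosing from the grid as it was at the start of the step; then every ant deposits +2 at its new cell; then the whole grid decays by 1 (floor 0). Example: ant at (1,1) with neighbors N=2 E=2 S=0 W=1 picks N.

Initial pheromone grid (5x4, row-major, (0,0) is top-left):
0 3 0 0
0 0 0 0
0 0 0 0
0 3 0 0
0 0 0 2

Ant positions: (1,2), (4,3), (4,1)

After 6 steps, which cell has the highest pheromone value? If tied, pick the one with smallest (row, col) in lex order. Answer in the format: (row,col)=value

Step 1: ant0:(1,2)->N->(0,2) | ant1:(4,3)->N->(3,3) | ant2:(4,1)->N->(3,1)
  grid max=4 at (3,1)
Step 2: ant0:(0,2)->W->(0,1) | ant1:(3,3)->S->(4,3) | ant2:(3,1)->N->(2,1)
  grid max=3 at (0,1)
Step 3: ant0:(0,1)->E->(0,2) | ant1:(4,3)->N->(3,3) | ant2:(2,1)->S->(3,1)
  grid max=4 at (3,1)
Step 4: ant0:(0,2)->W->(0,1) | ant1:(3,3)->S->(4,3) | ant2:(3,1)->N->(2,1)
  grid max=3 at (0,1)
Step 5: ant0:(0,1)->E->(0,2) | ant1:(4,3)->N->(3,3) | ant2:(2,1)->S->(3,1)
  grid max=4 at (3,1)
Step 6: ant0:(0,2)->W->(0,1) | ant1:(3,3)->S->(4,3) | ant2:(3,1)->N->(2,1)
  grid max=3 at (0,1)
Final grid:
  0 3 0 0
  0 0 0 0
  0 1 0 0
  0 3 0 0
  0 0 0 2
Max pheromone 3 at (0,1)

Answer: (0,1)=3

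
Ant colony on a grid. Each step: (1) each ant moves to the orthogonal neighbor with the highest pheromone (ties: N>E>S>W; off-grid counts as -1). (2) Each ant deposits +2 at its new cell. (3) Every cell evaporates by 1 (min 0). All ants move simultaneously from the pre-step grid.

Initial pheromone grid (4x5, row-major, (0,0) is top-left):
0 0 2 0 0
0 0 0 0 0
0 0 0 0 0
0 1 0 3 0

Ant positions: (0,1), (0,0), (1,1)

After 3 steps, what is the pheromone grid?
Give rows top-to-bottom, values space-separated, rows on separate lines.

After step 1: ants at (0,2),(0,1),(0,1)
  0 3 3 0 0
  0 0 0 0 0
  0 0 0 0 0
  0 0 0 2 0
After step 2: ants at (0,1),(0,2),(0,2)
  0 4 6 0 0
  0 0 0 0 0
  0 0 0 0 0
  0 0 0 1 0
After step 3: ants at (0,2),(0,1),(0,1)
  0 7 7 0 0
  0 0 0 0 0
  0 0 0 0 0
  0 0 0 0 0

0 7 7 0 0
0 0 0 0 0
0 0 0 0 0
0 0 0 0 0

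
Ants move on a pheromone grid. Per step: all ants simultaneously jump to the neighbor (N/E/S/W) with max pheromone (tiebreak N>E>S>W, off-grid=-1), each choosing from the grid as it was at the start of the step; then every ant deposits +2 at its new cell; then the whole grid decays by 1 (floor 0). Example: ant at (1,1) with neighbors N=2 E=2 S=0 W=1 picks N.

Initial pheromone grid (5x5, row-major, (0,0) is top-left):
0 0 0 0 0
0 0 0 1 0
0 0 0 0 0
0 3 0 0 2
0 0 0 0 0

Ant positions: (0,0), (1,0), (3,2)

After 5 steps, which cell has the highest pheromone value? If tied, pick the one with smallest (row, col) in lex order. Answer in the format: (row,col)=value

Answer: (0,0)=5

Derivation:
Step 1: ant0:(0,0)->E->(0,1) | ant1:(1,0)->N->(0,0) | ant2:(3,2)->W->(3,1)
  grid max=4 at (3,1)
Step 2: ant0:(0,1)->W->(0,0) | ant1:(0,0)->E->(0,1) | ant2:(3,1)->N->(2,1)
  grid max=3 at (3,1)
Step 3: ant0:(0,0)->E->(0,1) | ant1:(0,1)->W->(0,0) | ant2:(2,1)->S->(3,1)
  grid max=4 at (3,1)
Step 4: ant0:(0,1)->W->(0,0) | ant1:(0,0)->E->(0,1) | ant2:(3,1)->N->(2,1)
  grid max=4 at (0,0)
Step 5: ant0:(0,0)->E->(0,1) | ant1:(0,1)->W->(0,0) | ant2:(2,1)->S->(3,1)
  grid max=5 at (0,0)
Final grid:
  5 5 0 0 0
  0 0 0 0 0
  0 0 0 0 0
  0 4 0 0 0
  0 0 0 0 0
Max pheromone 5 at (0,0)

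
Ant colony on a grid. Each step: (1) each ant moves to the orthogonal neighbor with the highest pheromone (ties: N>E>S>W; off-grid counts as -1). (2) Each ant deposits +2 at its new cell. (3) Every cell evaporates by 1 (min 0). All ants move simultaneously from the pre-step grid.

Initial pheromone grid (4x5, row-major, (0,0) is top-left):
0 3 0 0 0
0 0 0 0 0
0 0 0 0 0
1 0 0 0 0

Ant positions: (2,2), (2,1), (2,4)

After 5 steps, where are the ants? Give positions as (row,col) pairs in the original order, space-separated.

Step 1: ant0:(2,2)->N->(1,2) | ant1:(2,1)->N->(1,1) | ant2:(2,4)->N->(1,4)
  grid max=2 at (0,1)
Step 2: ant0:(1,2)->W->(1,1) | ant1:(1,1)->N->(0,1) | ant2:(1,4)->N->(0,4)
  grid max=3 at (0,1)
Step 3: ant0:(1,1)->N->(0,1) | ant1:(0,1)->S->(1,1) | ant2:(0,4)->S->(1,4)
  grid max=4 at (0,1)
Step 4: ant0:(0,1)->S->(1,1) | ant1:(1,1)->N->(0,1) | ant2:(1,4)->N->(0,4)
  grid max=5 at (0,1)
Step 5: ant0:(1,1)->N->(0,1) | ant1:(0,1)->S->(1,1) | ant2:(0,4)->S->(1,4)
  grid max=6 at (0,1)

(0,1) (1,1) (1,4)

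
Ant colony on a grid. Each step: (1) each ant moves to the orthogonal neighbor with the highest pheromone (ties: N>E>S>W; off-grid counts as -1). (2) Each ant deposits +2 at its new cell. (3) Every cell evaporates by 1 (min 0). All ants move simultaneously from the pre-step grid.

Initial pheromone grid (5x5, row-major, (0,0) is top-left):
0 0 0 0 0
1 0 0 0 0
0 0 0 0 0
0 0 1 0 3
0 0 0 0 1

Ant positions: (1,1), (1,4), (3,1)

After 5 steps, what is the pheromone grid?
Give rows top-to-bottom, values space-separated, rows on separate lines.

After step 1: ants at (1,0),(0,4),(3,2)
  0 0 0 0 1
  2 0 0 0 0
  0 0 0 0 0
  0 0 2 0 2
  0 0 0 0 0
After step 2: ants at (0,0),(1,4),(2,2)
  1 0 0 0 0
  1 0 0 0 1
  0 0 1 0 0
  0 0 1 0 1
  0 0 0 0 0
After step 3: ants at (1,0),(0,4),(3,2)
  0 0 0 0 1
  2 0 0 0 0
  0 0 0 0 0
  0 0 2 0 0
  0 0 0 0 0
After step 4: ants at (0,0),(1,4),(2,2)
  1 0 0 0 0
  1 0 0 0 1
  0 0 1 0 0
  0 0 1 0 0
  0 0 0 0 0
After step 5: ants at (1,0),(0,4),(3,2)
  0 0 0 0 1
  2 0 0 0 0
  0 0 0 0 0
  0 0 2 0 0
  0 0 0 0 0

0 0 0 0 1
2 0 0 0 0
0 0 0 0 0
0 0 2 0 0
0 0 0 0 0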